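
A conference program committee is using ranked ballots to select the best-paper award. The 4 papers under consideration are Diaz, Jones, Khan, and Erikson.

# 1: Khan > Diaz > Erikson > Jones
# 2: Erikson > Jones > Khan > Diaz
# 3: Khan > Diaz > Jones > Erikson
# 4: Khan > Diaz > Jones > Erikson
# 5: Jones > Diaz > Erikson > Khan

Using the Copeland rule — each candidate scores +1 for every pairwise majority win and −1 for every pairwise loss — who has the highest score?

Pairwise results:
  Diaz vs Jones: Diaz wins 3–2.
  Diaz vs Khan: Khan wins 4–1.
  Diaz vs Erikson: Diaz wins 4–1.
  Jones vs Khan: Khan wins 3–2.
  Jones vs Erikson: Jones wins 3–2.
  Khan vs Erikson: Khan wins 3–2.
Copeland scores (wins − losses):
  Diaz: 2 − 1 = 1
  Jones: 1 − 2 = -1
  Khan: 3 − 0 = 3
  Erikson: 0 − 3 = -3
Khan has the best Copeland score.

Khan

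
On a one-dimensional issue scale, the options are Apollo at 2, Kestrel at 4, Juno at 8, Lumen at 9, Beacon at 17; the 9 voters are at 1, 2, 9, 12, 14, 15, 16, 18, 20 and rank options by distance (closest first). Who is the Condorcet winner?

With single-peaked preferences on a line, the Condorcet winner is the candidate closest to the median voter.
The median voter (position 14) is closest to Beacon at 17.
Check: Beacon vs Juno — voters closer to Beacon: 5 of 9.

Beacon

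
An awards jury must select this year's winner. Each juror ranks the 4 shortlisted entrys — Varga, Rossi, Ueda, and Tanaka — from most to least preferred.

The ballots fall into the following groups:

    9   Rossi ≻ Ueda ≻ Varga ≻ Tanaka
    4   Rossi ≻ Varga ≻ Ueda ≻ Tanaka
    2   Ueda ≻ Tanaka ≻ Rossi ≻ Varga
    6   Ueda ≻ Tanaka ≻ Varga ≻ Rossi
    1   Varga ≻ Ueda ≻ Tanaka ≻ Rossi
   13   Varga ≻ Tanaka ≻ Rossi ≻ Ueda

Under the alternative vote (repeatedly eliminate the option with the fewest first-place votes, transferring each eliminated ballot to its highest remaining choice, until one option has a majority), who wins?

Varga

Round 1: Varga 14, Rossi 13, Ueda 8, Tanaka 0. Tanaka has the fewest and is eliminated.
Round 2: Varga 14, Rossi 13, Ueda 8. Ueda has the fewest and is eliminated.
Round 3: Varga 20, Rossi 15. Varga has a majority.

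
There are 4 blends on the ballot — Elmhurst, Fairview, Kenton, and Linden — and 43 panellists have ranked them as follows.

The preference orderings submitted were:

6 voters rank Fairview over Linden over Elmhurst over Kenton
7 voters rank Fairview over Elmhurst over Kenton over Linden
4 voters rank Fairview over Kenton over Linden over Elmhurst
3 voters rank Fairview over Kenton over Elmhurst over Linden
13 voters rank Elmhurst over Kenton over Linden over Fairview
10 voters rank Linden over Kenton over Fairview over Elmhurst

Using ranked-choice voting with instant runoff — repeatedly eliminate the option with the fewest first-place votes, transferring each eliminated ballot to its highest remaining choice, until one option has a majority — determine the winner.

Round 1: Fairview 20, Elmhurst 13, Linden 10, Kenton 0. Kenton has the fewest and is eliminated.
Round 2: Fairview 20, Elmhurst 13, Linden 10. Linden has the fewest and is eliminated.
Round 3: Fairview 30, Elmhurst 13. Fairview has a majority.

Fairview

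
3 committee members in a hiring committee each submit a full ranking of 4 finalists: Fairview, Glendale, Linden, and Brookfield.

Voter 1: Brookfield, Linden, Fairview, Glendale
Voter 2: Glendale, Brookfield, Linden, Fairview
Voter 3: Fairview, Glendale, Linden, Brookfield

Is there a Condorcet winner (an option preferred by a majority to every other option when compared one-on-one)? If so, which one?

None — there is no Condorcet winner

Head-to-head results (3 voters total):
Fairview vs Glendale: Fairview wins 2–1.
Fairview vs Linden: Linden wins 2–1.
Fairview vs Brookfield: Brookfield wins 2–1.
Glendale vs Linden: Glendale wins 2–1.
Glendale vs Brookfield: Glendale wins 2–1.
Linden vs Brookfield: Brookfield wins 2–1.
No candidate beats all others: Fairview beats Glendale beats Linden beats Fairview, a majority cycle.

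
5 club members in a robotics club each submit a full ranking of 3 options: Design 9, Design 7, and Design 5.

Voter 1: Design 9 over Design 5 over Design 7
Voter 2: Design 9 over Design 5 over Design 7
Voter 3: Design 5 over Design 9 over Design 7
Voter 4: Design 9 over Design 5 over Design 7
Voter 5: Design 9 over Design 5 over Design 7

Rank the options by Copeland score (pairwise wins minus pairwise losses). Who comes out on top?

Pairwise results:
  Design 9 vs Design 7: Design 9 wins 5–0.
  Design 9 vs Design 5: Design 9 wins 4–1.
  Design 7 vs Design 5: Design 5 wins 5–0.
Copeland scores (wins − losses):
  Design 9: 2 − 0 = 2
  Design 7: 0 − 2 = -2
  Design 5: 1 − 1 = 0
Design 9 has the best Copeland score.

Design 9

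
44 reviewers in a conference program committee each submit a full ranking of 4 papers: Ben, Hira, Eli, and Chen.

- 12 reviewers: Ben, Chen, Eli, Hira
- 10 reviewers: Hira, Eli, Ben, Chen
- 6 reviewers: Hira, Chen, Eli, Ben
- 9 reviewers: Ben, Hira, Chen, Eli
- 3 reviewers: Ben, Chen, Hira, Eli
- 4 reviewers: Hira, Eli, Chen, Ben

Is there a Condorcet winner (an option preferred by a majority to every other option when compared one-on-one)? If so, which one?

Head-to-head results (44 voters total):
Ben vs Hira: Ben wins 24–20.
Ben vs Eli: Ben wins 24–20.
Ben vs Chen: Ben wins 34–10.
Hira vs Eli: Hira wins 32–12.
Hira vs Chen: Hira wins 29–15.
Eli vs Chen: Chen wins 30–14.
Ben beats each rival — Hira (24–20), Eli (24–20), Chen (34–10) — so Ben is the Condorcet winner.

Ben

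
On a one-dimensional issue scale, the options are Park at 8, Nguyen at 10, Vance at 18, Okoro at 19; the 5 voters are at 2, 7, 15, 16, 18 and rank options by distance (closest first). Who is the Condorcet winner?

With single-peaked preferences on a line, the Condorcet winner is the candidate closest to the median voter.
The median voter (position 15) is closest to Vance at 18.
Check: Vance vs Okoro — voters closer to Vance: 5 of 5.

Vance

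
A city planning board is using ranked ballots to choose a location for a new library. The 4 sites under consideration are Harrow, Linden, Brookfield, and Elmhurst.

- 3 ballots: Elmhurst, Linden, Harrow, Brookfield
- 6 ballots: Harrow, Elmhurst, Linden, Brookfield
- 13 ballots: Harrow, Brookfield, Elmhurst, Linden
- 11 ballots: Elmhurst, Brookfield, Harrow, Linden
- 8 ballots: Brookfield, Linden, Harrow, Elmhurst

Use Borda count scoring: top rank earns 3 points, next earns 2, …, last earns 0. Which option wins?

Borda scores:
  Harrow: 3·1 + 6·3 + 13·3 + 11·1 + 8·1 = 79
  Linden: 3·2 + 6·1 + 13·0 + 11·0 + 8·2 = 28
  Brookfield: 3·0 + 6·0 + 13·2 + 11·2 + 8·3 = 72
  Elmhurst: 3·3 + 6·2 + 13·1 + 11·3 + 8·0 = 67
Harrow has the highest total.

Harrow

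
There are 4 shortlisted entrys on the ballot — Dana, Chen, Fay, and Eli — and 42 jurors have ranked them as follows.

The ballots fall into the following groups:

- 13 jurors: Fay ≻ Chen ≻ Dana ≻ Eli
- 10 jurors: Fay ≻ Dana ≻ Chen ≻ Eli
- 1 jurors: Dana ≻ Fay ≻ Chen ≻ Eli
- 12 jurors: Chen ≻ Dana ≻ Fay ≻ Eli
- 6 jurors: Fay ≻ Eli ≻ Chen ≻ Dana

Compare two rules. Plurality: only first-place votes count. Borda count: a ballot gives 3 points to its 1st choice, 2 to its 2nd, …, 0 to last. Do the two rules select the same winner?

Plurality first-place counts: Dana 1, Chen 12, Fay 29, Eli 0 → Fay.
Borda totals: Dana 60, Chen 79, Fay 101, Eli 12 → Fay.
The two rules agree on Fay.

Yes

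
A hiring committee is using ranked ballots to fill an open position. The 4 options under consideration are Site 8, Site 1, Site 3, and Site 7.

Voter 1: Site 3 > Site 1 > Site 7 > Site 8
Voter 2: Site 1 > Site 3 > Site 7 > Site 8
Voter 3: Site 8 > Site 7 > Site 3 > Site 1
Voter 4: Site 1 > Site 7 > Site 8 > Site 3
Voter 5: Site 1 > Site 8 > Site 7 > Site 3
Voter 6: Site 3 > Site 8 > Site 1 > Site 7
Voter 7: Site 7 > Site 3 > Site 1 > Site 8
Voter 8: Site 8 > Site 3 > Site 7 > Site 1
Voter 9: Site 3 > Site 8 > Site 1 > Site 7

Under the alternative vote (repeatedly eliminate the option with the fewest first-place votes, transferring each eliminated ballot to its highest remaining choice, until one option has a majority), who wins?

Round 1: Site 1 3, Site 3 3, Site 8 2, Site 7 1. Site 7 has the fewest and is eliminated.
Round 2: Site 3 4, Site 1 3, Site 8 2. Site 8 has the fewest and is eliminated.
Round 3: Site 3 6, Site 1 3. Site 3 has a majority.

Site 3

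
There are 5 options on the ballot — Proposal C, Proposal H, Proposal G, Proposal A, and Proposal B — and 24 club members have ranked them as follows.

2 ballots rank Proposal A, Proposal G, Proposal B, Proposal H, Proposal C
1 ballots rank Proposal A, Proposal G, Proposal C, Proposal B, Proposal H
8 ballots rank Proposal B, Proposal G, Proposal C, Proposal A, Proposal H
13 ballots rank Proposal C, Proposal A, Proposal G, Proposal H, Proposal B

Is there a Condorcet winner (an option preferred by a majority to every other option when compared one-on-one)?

Yes

Head-to-head results (24 voters total):
Proposal C vs Proposal H: Proposal C wins 22–2.
Proposal C vs Proposal G: Proposal C wins 13–11.
Proposal C vs Proposal A: Proposal C wins 21–3.
Proposal C vs Proposal B: Proposal C wins 14–10.
Proposal H vs Proposal G: Proposal G wins 24–0.
Proposal H vs Proposal A: Proposal A wins 24–0.
Proposal H vs Proposal B: Proposal H wins 13–11.
Proposal G vs Proposal A: Proposal A wins 16–8.
Proposal G vs Proposal B: Proposal G wins 16–8.
Proposal A vs Proposal B: Proposal A wins 16–8.
Proposal C beats each rival — Proposal H (22–2), Proposal G (13–11), Proposal A (21–3), Proposal B (14–10) — so Proposal C is the Condorcet winner.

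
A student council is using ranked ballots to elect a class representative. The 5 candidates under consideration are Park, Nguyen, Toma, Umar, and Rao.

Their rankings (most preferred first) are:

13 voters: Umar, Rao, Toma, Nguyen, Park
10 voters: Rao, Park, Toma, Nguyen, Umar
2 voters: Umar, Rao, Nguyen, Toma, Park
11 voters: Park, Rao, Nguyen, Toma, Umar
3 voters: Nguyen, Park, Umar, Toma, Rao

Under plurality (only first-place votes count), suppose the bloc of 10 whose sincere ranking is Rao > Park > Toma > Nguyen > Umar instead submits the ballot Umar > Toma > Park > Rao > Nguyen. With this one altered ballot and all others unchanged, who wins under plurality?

Umar

First-place totals with the altered ballot: Park 11, Nguyen 3, Toma 0, Umar 25, Rao 0.
The winner is unchanged: still Umar.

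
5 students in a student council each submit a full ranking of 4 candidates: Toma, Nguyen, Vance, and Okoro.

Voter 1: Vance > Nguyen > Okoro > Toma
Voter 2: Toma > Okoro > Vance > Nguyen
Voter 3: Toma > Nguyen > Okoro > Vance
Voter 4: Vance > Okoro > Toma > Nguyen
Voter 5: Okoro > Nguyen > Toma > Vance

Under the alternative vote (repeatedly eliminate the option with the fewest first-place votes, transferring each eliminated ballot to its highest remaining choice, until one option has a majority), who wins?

Toma

Round 1: Toma 2, Vance 2, Okoro 1, Nguyen 0. Nguyen has the fewest and is eliminated.
Round 2: Toma 2, Vance 2, Okoro 1. Okoro has the fewest and is eliminated.
Round 3: Toma 3, Vance 2. Toma has a majority.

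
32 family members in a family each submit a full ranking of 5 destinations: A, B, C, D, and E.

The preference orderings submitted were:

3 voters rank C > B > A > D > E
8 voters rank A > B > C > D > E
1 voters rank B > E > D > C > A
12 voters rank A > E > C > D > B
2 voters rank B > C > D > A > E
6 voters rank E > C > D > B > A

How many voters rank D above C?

1

Ballots ranking D above C: 1.
Ballots ranking C above D: 3+8+12+2+6 = 31.
So 1 of 32 voters prefer D to C.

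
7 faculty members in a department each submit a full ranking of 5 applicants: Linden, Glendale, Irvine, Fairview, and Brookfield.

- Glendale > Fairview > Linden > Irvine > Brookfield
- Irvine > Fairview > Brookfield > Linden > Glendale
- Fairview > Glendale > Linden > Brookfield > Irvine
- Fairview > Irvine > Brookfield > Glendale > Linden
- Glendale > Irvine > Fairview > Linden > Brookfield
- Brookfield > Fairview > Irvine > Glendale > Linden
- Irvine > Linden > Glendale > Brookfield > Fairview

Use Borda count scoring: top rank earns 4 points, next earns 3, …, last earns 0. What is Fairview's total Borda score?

19

Borda scores:
  Linden: 2 + 1 + 2 + 0 + 1 + 0 + 3 = 9
  Glendale: 4 + 0 + 3 + 1 + 4 + 1 + 2 = 15
  Irvine: 1 + 4 + 0 + 3 + 3 + 2 + 4 = 17
  Fairview: 3 + 3 + 4 + 4 + 2 + 3 + 0 = 19
  Brookfield: 0 + 2 + 1 + 2 + 0 + 4 + 1 = 10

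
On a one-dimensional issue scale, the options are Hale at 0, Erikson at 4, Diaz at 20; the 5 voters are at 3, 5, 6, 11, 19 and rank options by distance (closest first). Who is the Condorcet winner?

With single-peaked preferences on a line, the Condorcet winner is the candidate closest to the median voter.
The median voter (position 6) is closest to Erikson at 4.
Check: Erikson vs Hale — voters closer to Erikson: 5 of 5.

Erikson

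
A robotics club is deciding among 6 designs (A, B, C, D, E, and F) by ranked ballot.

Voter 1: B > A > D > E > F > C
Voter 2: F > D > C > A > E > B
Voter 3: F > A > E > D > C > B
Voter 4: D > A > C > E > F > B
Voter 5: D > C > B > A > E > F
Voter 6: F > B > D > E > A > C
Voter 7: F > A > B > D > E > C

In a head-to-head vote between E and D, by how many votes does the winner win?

Ballots ranking E above D: 1.
Ballots ranking D above E: 6.
D wins 6–1, a margin of 5.

5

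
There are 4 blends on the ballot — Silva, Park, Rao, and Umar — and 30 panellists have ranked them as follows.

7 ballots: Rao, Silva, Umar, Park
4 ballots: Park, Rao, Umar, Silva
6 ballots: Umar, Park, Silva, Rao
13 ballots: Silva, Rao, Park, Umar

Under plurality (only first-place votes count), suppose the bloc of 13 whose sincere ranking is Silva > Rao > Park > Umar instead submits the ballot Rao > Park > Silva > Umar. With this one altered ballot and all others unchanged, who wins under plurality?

Rao

First-place totals with the altered ballot: Silva 0, Park 4, Rao 20, Umar 6.
The switch changes the winner from Silva to Rao.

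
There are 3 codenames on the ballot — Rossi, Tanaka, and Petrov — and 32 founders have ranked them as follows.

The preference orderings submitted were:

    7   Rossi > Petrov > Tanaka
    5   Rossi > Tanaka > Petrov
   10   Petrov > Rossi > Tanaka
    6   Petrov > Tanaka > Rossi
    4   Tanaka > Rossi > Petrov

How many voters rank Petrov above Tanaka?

Ballots ranking Petrov above Tanaka: 7+10+6 = 23.
Ballots ranking Tanaka above Petrov: 5+4 = 9.
So 23 of 32 voters prefer Petrov to Tanaka.

23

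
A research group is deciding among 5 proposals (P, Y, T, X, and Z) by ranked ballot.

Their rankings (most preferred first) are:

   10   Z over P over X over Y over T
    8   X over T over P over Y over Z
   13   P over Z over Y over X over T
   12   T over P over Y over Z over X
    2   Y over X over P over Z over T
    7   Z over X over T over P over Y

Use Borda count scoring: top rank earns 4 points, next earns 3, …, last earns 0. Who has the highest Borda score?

Borda scores:
  P: 10·3 + 8·2 + 13·4 + 12·3 + 2·2 + 7·1 = 145
  Y: 10·1 + 8·1 + 13·2 + 12·2 + 2·4 + 7·0 = 76
  T: 10·0 + 8·3 + 13·0 + 12·4 + 2·0 + 7·2 = 86
  X: 10·2 + 8·4 + 13·1 + 12·0 + 2·3 + 7·3 = 92
  Z: 10·4 + 8·0 + 13·3 + 12·1 + 2·1 + 7·4 = 121
P has the highest total.

P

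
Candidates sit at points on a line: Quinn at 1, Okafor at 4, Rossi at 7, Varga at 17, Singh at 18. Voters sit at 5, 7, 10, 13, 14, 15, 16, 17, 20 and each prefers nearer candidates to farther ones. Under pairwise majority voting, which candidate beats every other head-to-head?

With single-peaked preferences on a line, the Condorcet winner is the candidate closest to the median voter.
The median voter (position 14) is closest to Varga at 17.
Check: Varga vs Rossi — voters closer to Varga: 6 of 9.

Varga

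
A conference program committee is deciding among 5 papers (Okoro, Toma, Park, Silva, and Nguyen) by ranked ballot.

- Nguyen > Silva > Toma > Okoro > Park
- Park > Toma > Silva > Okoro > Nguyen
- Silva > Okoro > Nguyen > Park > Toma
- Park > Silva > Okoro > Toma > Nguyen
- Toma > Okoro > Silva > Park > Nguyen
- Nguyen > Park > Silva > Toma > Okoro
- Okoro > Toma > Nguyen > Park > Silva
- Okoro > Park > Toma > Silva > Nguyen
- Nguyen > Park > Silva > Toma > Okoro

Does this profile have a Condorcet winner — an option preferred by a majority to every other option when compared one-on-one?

Head-to-head results (9 voters total):
Okoro vs Toma: Toma wins 5–4.
Okoro vs Park: Okoro wins 5–4.
Okoro vs Silva: Silva wins 6–3.
Okoro vs Nguyen: Okoro wins 6–3.
Toma vs Park: Park wins 6–3.
Toma vs Silva: Silva wins 5–4.
Toma vs Nguyen: Toma wins 5–4.
Park vs Silva: Park wins 6–3.
Park vs Nguyen: Nguyen wins 5–4.
Silva vs Nguyen: Silva wins 5–4.
No candidate beats all others: Okoro beats Park beats Toma beats Okoro, a majority cycle.

No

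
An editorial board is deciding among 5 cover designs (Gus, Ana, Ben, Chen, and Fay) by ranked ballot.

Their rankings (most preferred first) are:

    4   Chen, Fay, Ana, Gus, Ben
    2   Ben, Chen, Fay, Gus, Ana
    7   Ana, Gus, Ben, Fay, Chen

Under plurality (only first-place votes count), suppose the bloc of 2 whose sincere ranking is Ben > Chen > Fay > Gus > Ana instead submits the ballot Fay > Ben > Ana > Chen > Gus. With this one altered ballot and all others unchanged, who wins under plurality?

Ana

First-place totals with the altered ballot: Gus 0, Ana 7, Ben 0, Chen 4, Fay 2.
The winner is unchanged: still Ana.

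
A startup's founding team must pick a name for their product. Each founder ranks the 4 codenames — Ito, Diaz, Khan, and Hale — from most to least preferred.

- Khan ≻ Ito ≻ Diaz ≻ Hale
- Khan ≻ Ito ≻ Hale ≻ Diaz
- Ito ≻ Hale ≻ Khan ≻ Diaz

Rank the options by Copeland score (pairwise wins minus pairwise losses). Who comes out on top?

Pairwise results:
  Ito vs Diaz: Ito wins 3–0.
  Ito vs Khan: Khan wins 2–1.
  Ito vs Hale: Ito wins 3–0.
  Diaz vs Khan: Khan wins 3–0.
  Diaz vs Hale: Hale wins 2–1.
  Khan vs Hale: Khan wins 2–1.
Copeland scores (wins − losses):
  Ito: 2 − 1 = 1
  Diaz: 0 − 3 = -3
  Khan: 3 − 0 = 3
  Hale: 1 − 2 = -1
Khan has the best Copeland score.

Khan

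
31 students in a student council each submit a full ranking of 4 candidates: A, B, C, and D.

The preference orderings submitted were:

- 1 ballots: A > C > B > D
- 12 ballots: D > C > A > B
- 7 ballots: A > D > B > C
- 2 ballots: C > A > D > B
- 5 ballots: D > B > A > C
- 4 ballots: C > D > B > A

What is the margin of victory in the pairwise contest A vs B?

Ballots ranking A above B: 1+12+7+2 = 22.
Ballots ranking B above A: 5+4 = 9.
A wins 22–9, a margin of 13.

13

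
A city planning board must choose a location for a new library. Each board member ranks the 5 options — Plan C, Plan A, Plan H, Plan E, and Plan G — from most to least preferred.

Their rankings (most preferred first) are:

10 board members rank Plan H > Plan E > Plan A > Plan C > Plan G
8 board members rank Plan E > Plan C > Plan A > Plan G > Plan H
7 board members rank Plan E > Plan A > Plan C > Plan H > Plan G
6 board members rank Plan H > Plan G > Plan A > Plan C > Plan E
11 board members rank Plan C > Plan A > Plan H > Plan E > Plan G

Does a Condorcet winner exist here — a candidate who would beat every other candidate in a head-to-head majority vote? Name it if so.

Head-to-head results (42 voters total):
Plan C vs Plan A: Plan A wins 23–19.
Plan C vs Plan H: Plan C wins 26–16.
Plan C vs Plan E: Plan E wins 25–17.
Plan C vs Plan G: Plan C wins 36–6.
Plan A vs Plan H: Plan A wins 26–16.
Plan A vs Plan E: Plan E wins 25–17.
Plan A vs Plan G: Plan A wins 36–6.
Plan H vs Plan E: Plan H wins 27–15.
Plan H vs Plan G: Plan H wins 34–8.
Plan E vs Plan G: Plan E wins 36–6.
No candidate beats all others: Plan C beats Plan H beats Plan E beats Plan C, a majority cycle.

None — there is no Condorcet winner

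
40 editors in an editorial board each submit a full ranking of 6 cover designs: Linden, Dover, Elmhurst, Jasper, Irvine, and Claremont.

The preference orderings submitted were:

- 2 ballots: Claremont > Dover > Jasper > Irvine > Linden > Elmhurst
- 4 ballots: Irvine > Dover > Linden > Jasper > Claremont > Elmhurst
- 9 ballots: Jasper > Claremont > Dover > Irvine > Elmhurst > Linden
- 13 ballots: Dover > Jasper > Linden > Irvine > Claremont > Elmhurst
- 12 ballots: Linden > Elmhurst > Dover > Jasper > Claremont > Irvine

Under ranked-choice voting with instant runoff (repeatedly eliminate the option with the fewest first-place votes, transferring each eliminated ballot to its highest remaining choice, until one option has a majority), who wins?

Dover

Round 1: Dover 13, Linden 12, Jasper 9, Irvine 4, Claremont 2, Elmhurst 0. Elmhurst has the fewest and is eliminated.
Round 2: Dover 13, Linden 12, Jasper 9, Irvine 4, Claremont 2. Claremont has the fewest and is eliminated.
Round 3: Dover 15, Linden 12, Jasper 9, Irvine 4. Irvine has the fewest and is eliminated.
Round 4: Dover 19, Linden 12, Jasper 9. Jasper has the fewest and is eliminated.
Round 5: Dover 28, Linden 12. Dover has a majority.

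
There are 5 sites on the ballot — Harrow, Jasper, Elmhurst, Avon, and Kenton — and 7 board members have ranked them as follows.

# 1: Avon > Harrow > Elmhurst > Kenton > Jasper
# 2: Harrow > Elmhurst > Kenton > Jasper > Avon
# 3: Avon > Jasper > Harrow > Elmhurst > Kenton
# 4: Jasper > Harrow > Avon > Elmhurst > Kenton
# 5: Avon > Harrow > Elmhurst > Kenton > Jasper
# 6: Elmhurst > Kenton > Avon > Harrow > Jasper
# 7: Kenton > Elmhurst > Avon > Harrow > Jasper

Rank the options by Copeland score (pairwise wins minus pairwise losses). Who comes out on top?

Avon

Pairwise results:
  Harrow vs Jasper: Harrow wins 5–2.
  Harrow vs Elmhurst: Harrow wins 5–2.
  Harrow vs Avon: Avon wins 5–2.
  Harrow vs Kenton: Harrow wins 5–2.
  Jasper vs Elmhurst: Elmhurst wins 5–2.
  Jasper vs Avon: Avon wins 5–2.
  Jasper vs Kenton: Kenton wins 5–2.
  Elmhurst vs Avon: Avon wins 4–3.
  Elmhurst vs Kenton: Elmhurst wins 6–1.
  Avon vs Kenton: Avon wins 4–3.
Copeland scores (wins − losses):
  Harrow: 3 − 1 = 2
  Jasper: 0 − 4 = -4
  Elmhurst: 2 − 2 = 0
  Avon: 4 − 0 = 4
  Kenton: 1 − 3 = -2
Avon has the best Copeland score.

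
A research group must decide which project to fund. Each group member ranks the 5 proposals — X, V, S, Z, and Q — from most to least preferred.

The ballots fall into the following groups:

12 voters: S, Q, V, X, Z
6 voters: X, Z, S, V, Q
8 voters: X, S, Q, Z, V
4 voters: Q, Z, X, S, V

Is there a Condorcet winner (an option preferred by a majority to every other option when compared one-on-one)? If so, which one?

There is no Condorcet winner

Head-to-head results (30 voters total):
X vs V: X wins 18–12.
X vs S: X wins 18–12.
X vs Z: X wins 26–4.
X vs Q: Q wins 16–14.
V vs S: S wins 30–0.
V vs Z: Z wins 18–12.
V vs Q: Q wins 24–6.
S vs Z: S wins 20–10.
S vs Q: S wins 26–4.
Z vs Q: Q wins 24–6.
No candidate beats all others: X beats S beats Q beats X, a majority cycle.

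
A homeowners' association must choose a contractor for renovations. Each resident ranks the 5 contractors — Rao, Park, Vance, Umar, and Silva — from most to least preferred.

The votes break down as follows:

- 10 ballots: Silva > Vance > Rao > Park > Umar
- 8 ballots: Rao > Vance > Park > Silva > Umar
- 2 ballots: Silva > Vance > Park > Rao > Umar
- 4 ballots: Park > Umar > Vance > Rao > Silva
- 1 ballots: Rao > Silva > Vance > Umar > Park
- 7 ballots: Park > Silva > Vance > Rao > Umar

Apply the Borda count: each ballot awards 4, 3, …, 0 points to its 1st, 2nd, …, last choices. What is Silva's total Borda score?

Borda scores:
  Rao: 10·2 + 8·4 + 2·1 + 4·1 + 4 + 7·1 = 69
  Park: 10·1 + 8·2 + 2·2 + 4·4 + 0 + 7·4 = 74
  Vance: 10·3 + 8·3 + 2·3 + 4·2 + 2 + 7·2 = 84
  Umar: 10·0 + 8·0 + 2·0 + 4·3 + 1 + 7·0 = 13
  Silva: 10·4 + 8·1 + 2·4 + 4·0 + 3 + 7·3 = 80

80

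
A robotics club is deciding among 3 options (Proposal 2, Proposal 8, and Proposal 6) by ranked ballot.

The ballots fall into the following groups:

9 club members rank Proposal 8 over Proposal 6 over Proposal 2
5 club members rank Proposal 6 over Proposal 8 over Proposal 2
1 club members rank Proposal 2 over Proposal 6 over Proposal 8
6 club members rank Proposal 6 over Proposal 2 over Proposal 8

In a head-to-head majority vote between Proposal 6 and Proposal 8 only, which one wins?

Proposal 6

Ballots ranking Proposal 6 above Proposal 8: 5+1+6 = 12.
Ballots ranking Proposal 8 above Proposal 6: 9.
Proposal 6 wins the head-to-head, 12–9.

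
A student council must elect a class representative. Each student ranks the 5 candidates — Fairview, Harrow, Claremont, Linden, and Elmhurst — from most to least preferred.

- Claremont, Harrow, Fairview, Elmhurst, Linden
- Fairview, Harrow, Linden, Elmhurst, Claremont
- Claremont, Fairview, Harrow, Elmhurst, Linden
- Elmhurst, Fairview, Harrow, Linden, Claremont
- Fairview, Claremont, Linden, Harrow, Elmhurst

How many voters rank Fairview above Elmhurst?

4

Ballots ranking Fairview above Elmhurst: 4.
Ballots ranking Elmhurst above Fairview: 1.
So 4 of 5 voters prefer Fairview to Elmhurst.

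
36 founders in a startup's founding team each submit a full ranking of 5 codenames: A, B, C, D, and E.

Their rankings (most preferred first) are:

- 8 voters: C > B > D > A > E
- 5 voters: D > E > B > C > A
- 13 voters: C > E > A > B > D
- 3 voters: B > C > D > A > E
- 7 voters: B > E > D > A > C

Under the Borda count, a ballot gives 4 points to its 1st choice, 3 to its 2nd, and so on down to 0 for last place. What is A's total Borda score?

44

Borda scores:
  A: 8·1 + 5·0 + 13·2 + 3·1 + 7·1 = 44
  B: 8·3 + 5·2 + 13·1 + 3·4 + 7·4 = 87
  C: 8·4 + 5·1 + 13·4 + 3·3 + 7·0 = 98
  D: 8·2 + 5·4 + 13·0 + 3·2 + 7·2 = 56
  E: 8·0 + 5·3 + 13·3 + 3·0 + 7·3 = 75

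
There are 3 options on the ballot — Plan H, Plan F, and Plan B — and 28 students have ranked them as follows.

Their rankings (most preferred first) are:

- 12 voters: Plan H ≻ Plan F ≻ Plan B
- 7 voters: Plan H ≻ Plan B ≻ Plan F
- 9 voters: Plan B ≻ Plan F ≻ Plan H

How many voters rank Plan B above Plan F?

Ballots ranking Plan B above Plan F: 7+9 = 16.
Ballots ranking Plan F above Plan B: 12.
So 16 of 28 voters prefer Plan B to Plan F.

16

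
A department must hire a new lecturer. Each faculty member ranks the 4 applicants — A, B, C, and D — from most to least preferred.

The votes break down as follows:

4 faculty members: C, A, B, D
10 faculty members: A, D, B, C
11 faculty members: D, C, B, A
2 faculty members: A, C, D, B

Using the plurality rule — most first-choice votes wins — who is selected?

First-place vote totals:
  A: 12
  B: 0
  C: 4
  D: 11
A has the most first-place votes.

A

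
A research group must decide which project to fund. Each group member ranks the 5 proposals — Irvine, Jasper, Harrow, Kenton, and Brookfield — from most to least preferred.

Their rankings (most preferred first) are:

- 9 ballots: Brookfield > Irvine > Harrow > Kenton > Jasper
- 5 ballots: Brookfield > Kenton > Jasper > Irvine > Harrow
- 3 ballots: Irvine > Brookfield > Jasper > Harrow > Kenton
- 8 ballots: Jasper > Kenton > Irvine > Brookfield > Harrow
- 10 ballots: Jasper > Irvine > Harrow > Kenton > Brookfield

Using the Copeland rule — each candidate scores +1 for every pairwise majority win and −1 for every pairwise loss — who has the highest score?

Pairwise results:
  Irvine vs Jasper: Jasper wins 23–12.
  Irvine vs Harrow: Irvine wins 35–0.
  Irvine vs Kenton: Irvine wins 22–13.
  Irvine vs Brookfield: Irvine wins 21–14.
  Jasper vs Harrow: Jasper wins 26–9.
  Jasper vs Kenton: Jasper wins 21–14.
  Jasper vs Brookfield: Jasper wins 18–17.
  Harrow vs Kenton: Harrow wins 22–13.
  Harrow vs Brookfield: Brookfield wins 25–10.
  Kenton vs Brookfield: Kenton wins 18–17.
Copeland scores (wins − losses):
  Irvine: 3 − 1 = 2
  Jasper: 4 − 0 = 4
  Harrow: 1 − 3 = -2
  Kenton: 1 − 3 = -2
  Brookfield: 1 − 3 = -2
Jasper has the best Copeland score.

Jasper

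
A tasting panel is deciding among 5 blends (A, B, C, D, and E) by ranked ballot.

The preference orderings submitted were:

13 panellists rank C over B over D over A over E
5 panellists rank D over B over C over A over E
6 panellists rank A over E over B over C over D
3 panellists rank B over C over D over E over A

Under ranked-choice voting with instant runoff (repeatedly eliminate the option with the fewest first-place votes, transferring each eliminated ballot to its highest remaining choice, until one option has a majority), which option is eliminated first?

E

Round 1: C 13, A 6, D 5, B 3, E 0. E has the fewest and is eliminated.
Round 2: C 13, A 6, D 5, B 3. B has the fewest and is eliminated.
Round 3: C 16, A 6, D 5. C has a majority.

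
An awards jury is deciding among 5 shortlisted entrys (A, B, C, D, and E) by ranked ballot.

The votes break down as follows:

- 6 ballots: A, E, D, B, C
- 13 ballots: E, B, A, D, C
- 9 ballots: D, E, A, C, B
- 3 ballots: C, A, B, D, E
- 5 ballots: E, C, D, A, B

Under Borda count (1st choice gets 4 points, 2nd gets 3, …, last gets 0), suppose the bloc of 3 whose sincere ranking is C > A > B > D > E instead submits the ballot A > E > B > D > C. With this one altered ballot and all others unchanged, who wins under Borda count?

E

Borda totals with the altered ballot: A 85, B 51, C 24, D 74, E 126.
The winner is unchanged: still E.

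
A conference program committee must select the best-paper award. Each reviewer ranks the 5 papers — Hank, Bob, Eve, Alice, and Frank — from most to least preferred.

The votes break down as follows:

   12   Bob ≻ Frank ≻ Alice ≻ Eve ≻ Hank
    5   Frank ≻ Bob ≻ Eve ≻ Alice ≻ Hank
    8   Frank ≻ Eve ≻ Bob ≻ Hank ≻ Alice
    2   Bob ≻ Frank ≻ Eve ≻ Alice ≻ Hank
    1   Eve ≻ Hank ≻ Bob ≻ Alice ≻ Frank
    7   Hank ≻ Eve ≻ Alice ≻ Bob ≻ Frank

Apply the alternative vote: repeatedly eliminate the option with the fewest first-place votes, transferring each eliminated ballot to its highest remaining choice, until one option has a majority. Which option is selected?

Bob

Round 1: Bob 14, Frank 13, Hank 7, Eve 1, Alice 0. Alice has the fewest and is eliminated.
Round 2: Bob 14, Frank 13, Hank 7, Eve 1. Eve has the fewest and is eliminated.
Round 3: Bob 14, Frank 13, Hank 8. Hank has the fewest and is eliminated.
Round 4: Bob 22, Frank 13. Bob has a majority.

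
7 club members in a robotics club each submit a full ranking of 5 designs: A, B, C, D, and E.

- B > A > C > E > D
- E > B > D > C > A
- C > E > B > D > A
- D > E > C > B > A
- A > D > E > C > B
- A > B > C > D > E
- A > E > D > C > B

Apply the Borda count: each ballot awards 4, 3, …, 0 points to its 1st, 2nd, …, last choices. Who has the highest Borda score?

E

Borda scores:
  A: 3 + 0 + 0 + 0 + 4 + 4 + 4 = 15
  B: 4 + 3 + 2 + 1 + 0 + 3 + 0 = 13
  C: 2 + 1 + 4 + 2 + 1 + 2 + 1 = 13
  D: 0 + 2 + 1 + 4 + 3 + 1 + 2 = 13
  E: 1 + 4 + 3 + 3 + 2 + 0 + 3 = 16
E has the highest total.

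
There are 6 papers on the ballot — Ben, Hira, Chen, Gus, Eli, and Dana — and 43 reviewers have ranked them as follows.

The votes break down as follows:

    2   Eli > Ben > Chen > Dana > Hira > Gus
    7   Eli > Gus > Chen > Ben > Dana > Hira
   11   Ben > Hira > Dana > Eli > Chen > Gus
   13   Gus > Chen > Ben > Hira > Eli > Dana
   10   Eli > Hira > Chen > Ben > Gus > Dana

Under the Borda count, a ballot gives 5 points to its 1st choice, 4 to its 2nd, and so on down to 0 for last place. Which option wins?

Ben

Borda scores:
  Ben: 2·4 + 7·2 + 11·5 + 13·3 + 10·2 = 136
  Hira: 2·1 + 7·0 + 11·4 + 13·2 + 10·4 = 112
  Chen: 2·3 + 7·3 + 11·1 + 13·4 + 10·3 = 120
  Gus: 2·0 + 7·4 + 11·0 + 13·5 + 10·1 = 103
  Eli: 2·5 + 7·5 + 11·2 + 13·1 + 10·5 = 130
  Dana: 2·2 + 7·1 + 11·3 + 13·0 + 10·0 = 44
Ben has the highest total.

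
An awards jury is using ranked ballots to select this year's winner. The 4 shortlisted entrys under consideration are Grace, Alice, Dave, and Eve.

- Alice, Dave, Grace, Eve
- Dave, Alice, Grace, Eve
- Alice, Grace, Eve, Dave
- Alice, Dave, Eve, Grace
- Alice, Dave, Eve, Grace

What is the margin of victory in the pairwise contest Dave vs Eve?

3

Ballots ranking Dave above Eve: 4.
Ballots ranking Eve above Dave: 1.
Dave wins 4–1, a margin of 3.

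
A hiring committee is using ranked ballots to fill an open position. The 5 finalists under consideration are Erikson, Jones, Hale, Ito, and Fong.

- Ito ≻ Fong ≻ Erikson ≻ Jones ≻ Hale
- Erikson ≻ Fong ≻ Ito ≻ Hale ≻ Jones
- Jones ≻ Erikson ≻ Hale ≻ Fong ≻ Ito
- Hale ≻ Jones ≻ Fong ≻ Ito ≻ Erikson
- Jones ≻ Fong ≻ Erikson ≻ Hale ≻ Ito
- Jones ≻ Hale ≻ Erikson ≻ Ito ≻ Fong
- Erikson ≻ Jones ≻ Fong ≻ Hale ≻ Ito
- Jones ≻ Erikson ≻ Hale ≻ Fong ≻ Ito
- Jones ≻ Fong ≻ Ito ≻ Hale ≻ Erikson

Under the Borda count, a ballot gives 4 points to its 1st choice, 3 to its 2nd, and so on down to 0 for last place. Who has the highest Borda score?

Borda scores:
  Erikson: 2 + 4 + 3 + 0 + 2 + 2 + 4 + 3 + 0 = 20
  Jones: 1 + 0 + 4 + 3 + 4 + 4 + 3 + 4 + 4 = 27
  Hale: 0 + 1 + 2 + 4 + 1 + 3 + 1 + 2 + 1 = 15
  Ito: 4 + 2 + 0 + 1 + 0 + 1 + 0 + 0 + 2 = 10
  Fong: 3 + 3 + 1 + 2 + 3 + 0 + 2 + 1 + 3 = 18
Jones has the highest total.

Jones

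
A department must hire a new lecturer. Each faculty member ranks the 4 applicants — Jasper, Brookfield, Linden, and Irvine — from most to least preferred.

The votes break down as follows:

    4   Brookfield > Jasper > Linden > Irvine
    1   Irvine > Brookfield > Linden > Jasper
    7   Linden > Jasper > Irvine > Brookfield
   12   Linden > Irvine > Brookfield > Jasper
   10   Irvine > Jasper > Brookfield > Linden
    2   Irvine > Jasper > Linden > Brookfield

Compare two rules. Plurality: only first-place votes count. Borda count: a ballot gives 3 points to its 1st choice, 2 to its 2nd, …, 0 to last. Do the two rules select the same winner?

Plurality first-place counts: Jasper 0, Brookfield 4, Linden 19, Irvine 13 → Linden.
Borda totals: Jasper 46, Brookfield 36, Linden 64, Irvine 70 → Irvine.
The two rules disagree: plurality picks Linden, Borda picks Irvine.

No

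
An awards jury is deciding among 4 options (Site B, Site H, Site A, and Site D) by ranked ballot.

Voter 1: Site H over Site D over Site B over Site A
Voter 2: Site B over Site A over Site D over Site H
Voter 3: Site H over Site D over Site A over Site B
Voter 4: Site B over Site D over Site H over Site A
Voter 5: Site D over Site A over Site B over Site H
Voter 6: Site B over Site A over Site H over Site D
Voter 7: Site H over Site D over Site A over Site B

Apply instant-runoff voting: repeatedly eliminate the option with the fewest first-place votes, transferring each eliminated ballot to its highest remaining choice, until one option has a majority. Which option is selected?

Site B

Round 1: Site B 3, Site H 3, Site D 1, Site A 0. Site A has the fewest and is eliminated.
Round 2: Site B 3, Site H 3, Site D 1. Site D has the fewest and is eliminated.
Round 3: Site B 4, Site H 3. Site B has a majority.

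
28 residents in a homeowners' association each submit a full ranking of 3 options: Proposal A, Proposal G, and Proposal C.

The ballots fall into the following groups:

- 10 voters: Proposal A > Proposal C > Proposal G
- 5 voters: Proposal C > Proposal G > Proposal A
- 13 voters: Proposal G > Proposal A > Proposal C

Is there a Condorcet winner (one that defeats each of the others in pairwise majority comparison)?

Head-to-head results (28 voters total):
Proposal A vs Proposal G: Proposal G wins 18–10.
Proposal A vs Proposal C: Proposal A wins 23–5.
Proposal G vs Proposal C: Proposal C wins 15–13.
No candidate beats all others: Proposal A beats Proposal C beats Proposal G beats Proposal A, a majority cycle.

No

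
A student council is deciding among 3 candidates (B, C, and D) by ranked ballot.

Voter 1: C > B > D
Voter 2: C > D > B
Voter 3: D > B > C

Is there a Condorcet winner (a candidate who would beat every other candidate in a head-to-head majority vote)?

Head-to-head results (3 voters total):
B vs C: C wins 2–1.
B vs D: D wins 2–1.
C vs D: C wins 2–1.
C beats each rival — B (2–1), D (2–1) — so C is the Condorcet winner.

Yes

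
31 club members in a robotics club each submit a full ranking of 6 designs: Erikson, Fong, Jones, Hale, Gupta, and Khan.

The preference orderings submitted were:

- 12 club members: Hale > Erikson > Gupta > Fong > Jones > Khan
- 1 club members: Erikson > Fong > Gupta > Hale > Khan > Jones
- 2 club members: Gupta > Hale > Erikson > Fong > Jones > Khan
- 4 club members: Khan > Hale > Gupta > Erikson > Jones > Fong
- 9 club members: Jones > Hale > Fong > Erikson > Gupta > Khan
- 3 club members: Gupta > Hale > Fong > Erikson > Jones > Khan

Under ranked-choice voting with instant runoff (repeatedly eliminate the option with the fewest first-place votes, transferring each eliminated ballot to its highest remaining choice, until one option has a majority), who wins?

Hale

Round 1: Hale 12, Jones 9, Gupta 5, Khan 4, Erikson 1, Fong 0. Fong has the fewest and is eliminated.
Round 2: Hale 12, Jones 9, Gupta 5, Khan 4, Erikson 1. Erikson has the fewest and is eliminated.
Round 3: Hale 12, Jones 9, Gupta 6, Khan 4. Khan has the fewest and is eliminated.
Round 4: Hale 16, Jones 9, Gupta 6. Hale has a majority.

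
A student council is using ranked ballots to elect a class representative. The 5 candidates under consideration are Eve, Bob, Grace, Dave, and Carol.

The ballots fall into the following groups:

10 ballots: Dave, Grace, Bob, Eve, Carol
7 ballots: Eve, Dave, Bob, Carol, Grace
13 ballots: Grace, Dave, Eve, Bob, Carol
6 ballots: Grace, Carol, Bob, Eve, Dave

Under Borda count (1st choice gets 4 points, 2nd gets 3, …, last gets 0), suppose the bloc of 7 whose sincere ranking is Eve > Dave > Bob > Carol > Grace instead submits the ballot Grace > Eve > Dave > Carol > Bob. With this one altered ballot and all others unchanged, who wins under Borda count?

Borda totals with the altered ballot: Eve 63, Bob 45, Grace 134, Dave 93, Carol 25.
The winner is unchanged: still Grace.

Grace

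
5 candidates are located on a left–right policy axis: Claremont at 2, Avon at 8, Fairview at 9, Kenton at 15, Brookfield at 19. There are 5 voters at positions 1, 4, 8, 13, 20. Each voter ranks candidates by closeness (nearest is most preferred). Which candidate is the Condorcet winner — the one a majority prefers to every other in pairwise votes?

Avon

With single-peaked preferences on a line, the Condorcet winner is the candidate closest to the median voter.
The median voter (position 8) is closest to Avon at 8.
Check: Avon vs Brookfield — voters closer to Avon: 4 of 5.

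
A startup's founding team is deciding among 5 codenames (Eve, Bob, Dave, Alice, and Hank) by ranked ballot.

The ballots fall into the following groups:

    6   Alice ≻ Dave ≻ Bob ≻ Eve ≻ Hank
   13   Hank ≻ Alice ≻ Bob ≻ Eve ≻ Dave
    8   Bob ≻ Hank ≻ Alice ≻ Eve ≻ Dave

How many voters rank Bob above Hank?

Ballots ranking Bob above Hank: 6+8 = 14.
Ballots ranking Hank above Bob: 13.
So 14 of 27 voters prefer Bob to Hank.

14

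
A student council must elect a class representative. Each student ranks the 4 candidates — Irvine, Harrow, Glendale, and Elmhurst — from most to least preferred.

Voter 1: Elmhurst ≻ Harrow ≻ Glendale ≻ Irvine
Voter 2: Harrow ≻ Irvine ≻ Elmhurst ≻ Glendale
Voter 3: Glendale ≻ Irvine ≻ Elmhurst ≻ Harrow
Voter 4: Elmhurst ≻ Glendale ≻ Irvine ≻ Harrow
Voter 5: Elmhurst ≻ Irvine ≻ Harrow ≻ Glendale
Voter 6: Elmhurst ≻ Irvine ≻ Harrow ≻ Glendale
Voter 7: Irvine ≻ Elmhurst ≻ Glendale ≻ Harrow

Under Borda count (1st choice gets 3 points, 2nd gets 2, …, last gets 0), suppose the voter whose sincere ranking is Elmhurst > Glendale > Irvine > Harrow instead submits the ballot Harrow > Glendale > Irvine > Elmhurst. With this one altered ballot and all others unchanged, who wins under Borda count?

Borda totals with the altered ballot: Irvine 12, Harrow 10, Glendale 7, Elmhurst 13.
The winner is unchanged: still Elmhurst.

Elmhurst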